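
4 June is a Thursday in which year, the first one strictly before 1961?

1959

From one year to the next, a fixed date's weekday advances by 1, or by 2 when a Feb 29 lies between the two dates.
1961: June 4 is Sunday.
1960: Saturday (−1)
1959: Thursday (−2)
4 June falls on a Thursday in 1959.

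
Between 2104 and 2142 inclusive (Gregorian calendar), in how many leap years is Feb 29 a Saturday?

1

Leap years in 2104–2142: 10 of them.
Feb 29 weekday advances by 5 (mod 7) from one leap year to the next four years later (or differs when a century non-leap intervenes).
Leap-day weekdays: 2104:Fri 2108:Wed 2112:Mon 2116:Sat✓ 2120:Thu 2124:Tue 2128:Sun 2132:Fri 2136:Wed 2140:Mon
Saturday: 2116 → 1.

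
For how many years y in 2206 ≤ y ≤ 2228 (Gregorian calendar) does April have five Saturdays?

7

April has 30 days; it has five Saturdays when Saturday falls among the first (month-length − 28) days — i.e. when April 1 is one of Saturday/Friday.
April 1 by year: 2206:Tue 2207:Wed 2208:Fri✓ 2209:Sat✓ 2210:Sun 2211:Mon 2212:Wed 2213:Thu 2214:Fri✓ 2215:Sat✓ 2216:Mon 2217:Tue 2218:Wed 2219:Thu 2220:Sat✓ 2221:Sun 2222:Mon 2223:Tue 2224:Thu 2225:Fri✓ 2226:Sat✓ 2227:Sun 2228:Tue
Years with five Saturdays: 2208, 2209, 2214, 2215, 2220, 2225, 2226 → 7.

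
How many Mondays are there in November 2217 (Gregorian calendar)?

4

November 2217 has 30 days and begins on Saturday.
The first Monday is November 3.
Mondays fall on 3, 10, 17, 24 — that's 4.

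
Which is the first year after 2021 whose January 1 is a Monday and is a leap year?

Jan 1 advances by 2 weekdays after a leap year and by 1 after a common year.
2021: Jan 1 is Friday.
2022: Saturday
2023: Sunday
2024: Monday (leap)
2024 begins on a Monday and is a leap year.

2024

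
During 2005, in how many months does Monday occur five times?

4

A month of length L has five Mondays iff its first Monday is on day ≤ L−28 (so day 1–3 in a 31-day month, 1–2 in a 30-day month, day 1 in a leap February).
Checking each month of 2005: Jan starts Sat (31d) ✓; Feb starts Tue (28d); Mar starts Tue (31d); Apr starts Fri (30d); May starts Sun (31d) ✓; Jun starts Wed (30d); Jul starts Fri (31d); Aug starts Mon (31d) ✓; Sep starts Thu (30d); Oct starts Sat (31d) ✓; Nov starts Tue (30d); Dec starts Thu (31d).
Five-Monday months: January, May, August, October → 4.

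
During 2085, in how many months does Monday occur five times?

5

A month of length L has five Mondays iff its first Monday is on day ≤ L−28 (so day 1–3 in a 31-day month, 1–2 in a 30-day month, day 1 in a leap February).
Checking each month of 2085: Jan starts Mon (31d) ✓; Feb starts Thu (28d); Mar starts Thu (31d); Apr starts Sun (30d) ✓; May starts Tue (31d); Jun starts Fri (30d); Jul starts Sun (31d) ✓; Aug starts Wed (31d); Sep starts Sat (30d); Oct starts Mon (31d) ✓; Nov starts Thu (30d); Dec starts Sat (31d) ✓.
Five-Monday months: January, April, July, October, December → 5.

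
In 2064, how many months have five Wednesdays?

5

A month of length L has five Wednesdays iff its first Wednesday is on day ≤ L−28 (so day 1–3 in a 31-day month, 1–2 in a 30-day month, day 1 in a leap February).
Checking each month of 2064: Jan starts Tue (31d) ✓; Feb starts Fri (29d); Mar starts Sat (31d); Apr starts Tue (30d) ✓; May starts Thu (31d); Jun starts Sun (30d); Jul starts Tue (31d) ✓; Aug starts Fri (31d); Sep starts Mon (30d); Oct starts Wed (31d) ✓; Nov starts Sat (30d); Dec starts Mon (31d) ✓.
Five-Wednesday months: January, April, July, October, December → 5.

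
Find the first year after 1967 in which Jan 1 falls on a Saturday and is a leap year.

1972

Jan 1 advances by 2 weekdays after a leap year and by 1 after a common year.
1967: Jan 1 is Sunday.
1968: Monday (leap)
1969: Wednesday
1970: Thursday
1971: Friday
1972: Saturday (leap)
1972 begins on a Saturday and is a leap year.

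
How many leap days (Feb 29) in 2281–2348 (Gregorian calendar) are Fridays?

2

Leap years in 2281–2348: 16 of them.
Feb 29 weekday advances by 5 (mod 7) from one leap year to the next four years later (or differs when a century non-leap intervenes).
Leap-day weekdays: 2284:Fri✓ 2288:Wed 2292:Mon 2296:Sat 2304:Mon 2308:Sat 2312:Thu 2316:Tue 2320:Sun 2324:Fri✓ 2328:Wed 2332:Mon 2336:Sat 2340:Thu 2344:Tue 2348:Sun
Friday: 2284, 2324 → 2.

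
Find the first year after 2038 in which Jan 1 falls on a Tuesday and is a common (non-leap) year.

2041

Jan 1 advances by 2 weekdays after a leap year and by 1 after a common year.
2038: Jan 1 is Friday.
2039: Saturday
2040: Sunday (leap)
2041: Tuesday
2041 begins on a Tuesday and is a common year.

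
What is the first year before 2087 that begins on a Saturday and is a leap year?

2084

Jan 1 advances by 2 weekdays after a leap year and by 1 after a common year.
2087: Jan 1 is Wednesday.
2086: Tuesday
2085: Monday
2084: Saturday (leap)
2084 begins on a Saturday and is a leap year.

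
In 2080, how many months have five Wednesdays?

A month of length L has five Wednesdays iff its first Wednesday is on day ≤ L−28 (so day 1–3 in a 31-day month, 1–2 in a 30-day month, day 1 in a leap February).
Checking each month of 2080: Jan starts Mon (31d) ✓; Feb starts Thu (29d); Mar starts Fri (31d); Apr starts Mon (30d); May starts Wed (31d) ✓; Jun starts Sat (30d); Jul starts Mon (31d) ✓; Aug starts Thu (31d); Sep starts Sun (30d); Oct starts Tue (31d) ✓; Nov starts Fri (30d); Dec starts Sun (31d).
Five-Wednesday months: January, May, July, October → 4.

4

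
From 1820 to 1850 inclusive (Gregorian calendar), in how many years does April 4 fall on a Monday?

4

Track April 4's weekday year by year (advancing +1, or +2 across a Feb 29):
  1820: Tue  1821: Wed (+1)  1822: Thu (+1)  1823: Fri (+1)  1824: Sun (+2)
  1825: Mon (+1) ✓  1826: Tue (+1)  1827: Wed (+1)  1828: Fri (+2)  1829: Sat (+1)
  1830: Sun (+1)  1831: Mon (+1) ✓  1832: Wed (+2)  1833: Thu (+1)  … (3 more years) …
  1837: Tue (+1)  1838: Wed (+1)  1839: Thu (+1)  1840: Sat (+2)  1841: Sun (+1)
  1842: Mon (+1) ✓  1843: Tue (+1)  1844: Thu (+2)  1845: Fri (+1)  1846: Sat (+1)
  1847: Sun (+1)  1848: Tue (+2)  1849: Wed (+1)  1850: Thu (+1)
Monday years: 1825, 1831, 1836, 1842 — 4 in total.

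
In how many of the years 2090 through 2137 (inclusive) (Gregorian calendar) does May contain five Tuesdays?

May has 31 days; it has five Tuesdays when Tuesday falls among the first (month-length − 28) days — i.e. when May 1 is one of Tuesday/Monday/Sunday.
May 1 by year: 2090:Mon✓ 2091:Tue✓ 2092:Thu 2093:Fri 2094:Sat 2095:Sun✓ 2096:Tue✓ 2097:Wed 2098:Thu 2099:Fri 2100:Sat 2101:Sun✓ 2102:Mon✓ 2103:Tue✓ 2104:Thu …(18 more)… 2123:Sat 2124:Mon✓ 2125:Tue✓ 2126:Wed 2127:Thu 2128:Sat 2129:Sun✓ 2130:Mon✓ 2131:Tue✓ 2132:Thu 2133:Fri 2134:Sat 2135:Sun✓ 2136:Tue✓ 2137:Wed
Years with five Tuesdays: 2090, 2091, 2095, 2096, 2101, 2102, 2103, 2107, 2108, 2112, 2113, 2114, 2118, 2119, 2124, 2125, 2129, 2130, 2131, 2135, 2136 → 21.

21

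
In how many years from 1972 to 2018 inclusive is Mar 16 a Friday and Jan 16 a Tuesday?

Check each year's weekday for Mar 16 and Jan 16:
  1972: Thu/Sun  1973: Fri/Tue ✓  1974: Sat/Wed  1975: Sun/Thu  1976: Tue/Fri  1977: Wed/Sun  1978: Thu/Mon  1979: Fri/Tue ✓  1980: Sun/Wed  1981: Mon/Fri  1982: Tue/Sat  1983: Wed/Sun  1984: Fri/Mon  1985: Sat/Wed  …(19 more)…  2005: Wed/Sun  2006: Thu/Mon  2007: Fri/Tue ✓  2008: Sun/Wed  2009: Mon/Fri  2010: Tue/Sat  2011: Wed/Sun  2012: Fri/Mon  2013: Sat/Wed  2014: Sun/Thu  2015: Mon/Fri  2016: Wed/Sat  2017: Thu/Mon  2018: Fri/Tue ✓
Both conditions hold in: 1973, 1979, 1990, 2001, 2007, 2018 — 6.

6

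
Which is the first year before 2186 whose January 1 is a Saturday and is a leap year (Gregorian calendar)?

2180

Jan 1 advances by 2 weekdays after a leap year and by 1 after a common year.
2186: Jan 1 is Sunday.
2185: Saturday
2184: Thursday (leap)
2183: Wednesday
2182: Tuesday
2181: Monday
2180: Saturday (leap)
2180 begins on a Saturday and is a leap year.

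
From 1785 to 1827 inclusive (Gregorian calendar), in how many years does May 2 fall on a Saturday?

Track May 2's weekday year by year (advancing +1, or +2 across a Feb 29):
  1785: Mon  1786: Tue (+1)  1787: Wed (+1)  1788: Fri (+2)  1789: Sat (+1) ✓
  1790: Sun (+1)  1791: Mon (+1)  1792: Wed (+2)  1793: Thu (+1)  1794: Fri (+1)
  1795: Sat (+1) ✓  1796: Mon (+2)  1797: Tue (+1)  1798: Wed (+1)  … (15 more years) …
  1814: Mon (+1)  1815: Tue (+1)  1816: Thu (+2)  1817: Fri (+1)  1818: Sat (+1) ✓
  1819: Sun (+1)  1820: Tue (+2)  1821: Wed (+1)  1822: Thu (+1)  1823: Fri (+1)
  1824: Sun (+2)  1825: Mon (+1)  1826: Tue (+1)  1827: Wed (+1)
Saturday years: 1789, 1795, 1801, 1807, 1812, 1818 — 6 in total.

6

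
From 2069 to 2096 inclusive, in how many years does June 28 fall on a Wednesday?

4

Track June 28's weekday year by year (advancing +1, or +2 across a Feb 29):
  2069: Fri  2070: Sat (+1)  2071: Sun (+1)  2072: Tue (+2)  2073: Wed (+1) ✓
  2074: Thu (+1)  2075: Fri (+1)  2076: Sun (+2)  2077: Mon (+1)  2078: Tue (+1)
  2079: Wed (+1) ✓  2080: Fri (+2)  2081: Sat (+1)  2082: Sun (+1)  2083: Mon (+1)
  2084: Wed (+2) ✓  2085: Thu (+1)  2086: Fri (+1)  2087: Sat (+1)  2088: Mon (+2)
  2089: Tue (+1)  2090: Wed (+1) ✓  2091: Thu (+1)  2092: Sat (+2)  2093: Sun (+1)
  2094: Mon (+1)  2095: Tue (+1)  2096: Thu (+2)
Wednesday years: 2073, 2079, 2084, 2090 — 4 in total.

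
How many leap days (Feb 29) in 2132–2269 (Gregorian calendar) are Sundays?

4

Leap years in 2132–2269: 34 of them.
Feb 29 weekday advances by 5 (mod 7) from one leap year to the next four years later (or differs when a century non-leap intervenes).
Leap-day weekdays: 2132:Fri 2136:Wed 2140:Mon 2144:Sat 2148:Thu 2152:Tue 2156:Sun✓ 2160:Fri 2164:Wed 2168:Mon 2172:Sat 2176:Thu 2180:Tue …(8 more)… 2220:Tue 2224:Sun✓ 2228:Fri 2232:Wed 2236:Mon 2240:Sat 2244:Thu 2248:Tue 2252:Sun✓ 2256:Fri 2260:Wed 2264:Mon 2268:Sat
Sunday: 2156, 2184, 2224, 2252 → 4.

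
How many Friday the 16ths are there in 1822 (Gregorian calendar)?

1

Check the 16th of each month of 1822: Jan 16: Wed, Feb 16: Sat, Mar 16: Sat, Apr 16: Tue, May 16: Thu, Jun 16: Sun, Jul 16: Tue, Aug 16: Fri, Sep 16: Mon, Oct 16: Wed, Nov 16: Sat, Dec 16: Mon.
Friday occurs in August — 1 month.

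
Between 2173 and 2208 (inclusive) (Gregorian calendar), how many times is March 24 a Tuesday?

Track March 24's weekday year by year (advancing +1, or +2 across a Feb 29):
  2173: Wed  2174: Thu (+1)  2175: Fri (+1)  2176: Sun (+2)  2177: Mon (+1)
  2178: Tue (+1) ✓  2179: Wed (+1)  2180: Fri (+2)  2181: Sat (+1)  2182: Sun (+1)
  2183: Mon (+1)  2184: Wed (+2)  2185: Thu (+1)  2186: Fri (+1)  … (8 more years) …
  2195: Tue (+1) ✓  2196: Thu (+2)  2197: Fri (+1)  2198: Sat (+1)  2199: Sun (+1)
  2200: Mon (+1)  2201: Tue (+1) ✓  2202: Wed (+1)  2203: Thu (+1)  2204: Sat (+2)
  2205: Sun (+1)  2206: Mon (+1)  2207: Tue (+1) ✓  2208: Thu (+2)
Tuesday years: 2178, 2189, 2195, 2201, 2207 — 5 in total.

5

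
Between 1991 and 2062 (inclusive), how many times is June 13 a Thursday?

Track June 13's weekday year by year (advancing +1, or +2 across a Feb 29):
  1991: Thu ✓  1992: Sat (+2)  1993: Sun (+1)  1994: Mon (+1)  1995: Tue (+1)
  1996: Thu (+2) ✓  1997: Fri (+1)  1998: Sat (+1)  1999: Sun (+1)  2000: Tue (+2)
  2001: Wed (+1)  2002: Thu (+1) ✓  2003: Fri (+1)  2004: Sun (+2)  … (44 more years) …
  2049: Sun (+1)  2050: Mon (+1)  2051: Tue (+1)  2052: Thu (+2) ✓  2053: Fri (+1)
  2054: Sat (+1)  2055: Sun (+1)  2056: Tue (+2)  2057: Wed (+1)  2058: Thu (+1) ✓
  2059: Fri (+1)  2060: Sun (+2)  2061: Mon (+1)  2062: Tue (+1)
Thursday years: 1991, 1996, 2002, 2013, 2019, 2024, 2030, 2041, 2047, 2052, 2058 — 11 in total.

11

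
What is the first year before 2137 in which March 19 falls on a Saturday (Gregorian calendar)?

From one year to the next, a fixed date's weekday advances by 1, or by 2 when a Feb 29 lies between the two dates.
2137: March 19 is Tuesday.
2136: Monday (−1)
2135: Saturday (−2)
March 19 falls on a Saturday in 2135.

2135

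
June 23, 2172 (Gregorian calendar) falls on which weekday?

January 1, 2172 is a Wednesday.
June 23 is day 175 of the year, i.e. 174 days after Jan 1.
174 mod 7 = 6, so advance 6 weekdays from Wednesday: Tuesday.

Tuesday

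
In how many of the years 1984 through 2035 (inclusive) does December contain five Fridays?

December has 31 days; it has five Fridays when Friday falls among the first (month-length − 28) days — i.e. when December 1 is one of Friday/Thursday/Wednesday.
December 1 by year: 1984:Sat 1985:Sun 1986:Mon 1987:Tue 1988:Thu✓ 1989:Fri✓ 1990:Sat 1991:Sun 1992:Tue 1993:Wed✓ 1994:Thu✓ 1995:Fri✓ 1996:Sun 1997:Mon 1998:Tue …(22 more)… 2021:Wed✓ 2022:Thu✓ 2023:Fri✓ 2024:Sun 2025:Mon 2026:Tue 2027:Wed✓ 2028:Fri✓ 2029:Sat 2030:Sun 2031:Mon 2032:Wed✓ 2033:Thu✓ 2034:Fri✓ 2035:Sat
Years with five Fridays: 1988, 1989, 1993, 1994, 1995, 1999, 2000, 2004, 2005, 2006, 2010, 2011, 2016, 2017, 2021, 2022, 2023, 2027, 2028, 2032, 2033, 2034 → 22.

22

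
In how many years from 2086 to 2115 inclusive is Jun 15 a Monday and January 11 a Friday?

Check each year's weekday for Jun 15 and January 11:
  2086: Sat/Fri  2087: Sun/Sat  2088: Tue/Sun  2089: Wed/Tue  2090: Thu/Wed  2091: Fri/Thu  2092: Sun/Fri  2093: Mon/Sun  2094: Tue/Mon  2095: Wed/Tue  2096: Fri/Wed  2097: Sat/Fri  2098: Sun/Sat  2099: Mon/Sun  2100: Tue/Mon  2101: Wed/Tue  2102: Thu/Wed  2103: Fri/Thu  2104: Sun/Fri  2105: Mon/Sun  2106: Tue/Mon  2107: Wed/Tue  2108: Fri/Wed  2109: Sat/Fri  2110: Sun/Sat  2111: Mon/Sun  2112: Wed/Mon  2113: Thu/Wed  2114: Fri/Thu  2115: Sat/Fri
Both conditions hold in: no year — 0.

0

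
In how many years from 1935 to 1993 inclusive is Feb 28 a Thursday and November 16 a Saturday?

7

Check each year's weekday for Feb 28 and November 16:
  1935: Thu/Sat ✓  1936: Fri/Mon  1937: Sun/Tue  1938: Mon/Wed  1939: Tue/Thu  1940: Wed/Sat  1941: Fri/Sun  1942: Sat/Mon  1943: Sun/Tue  1944: Mon/Thu  1945: Wed/Fri  1946: Thu/Sat ✓  1947: Fri/Sun  1948: Sat/Tue  …(31 more)…  1980: Thu/Sun  1981: Sat/Mon  1982: Sun/Tue  1983: Mon/Wed  1984: Tue/Fri  1985: Thu/Sat ✓  1986: Fri/Sun  1987: Sat/Mon  1988: Sun/Wed  1989: Tue/Thu  1990: Wed/Fri  1991: Thu/Sat ✓  1992: Fri/Mon  1993: Sun/Tue
Both conditions hold in: 1935, 1946, 1957, 1963, 1974, 1985, 1991 — 7.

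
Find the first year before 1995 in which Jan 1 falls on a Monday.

Jan 1 advances by 2 weekdays after a leap year and by 1 after a common year.
1995: Jan 1 is Sunday.
1994: Saturday
1993: Friday
1992: Wednesday (leap)
1991: Tuesday
1990: Monday
1990 begins on a Monday

1990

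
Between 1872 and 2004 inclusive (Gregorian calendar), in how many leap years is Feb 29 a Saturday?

Leap years in 1872–2004: 33 of them.
Feb 29 weekday advances by 5 (mod 7) from one leap year to the next four years later (or differs when a century non-leap intervenes).
Leap-day weekdays: 1872:Thu 1876:Tue 1880:Sun 1884:Fri 1888:Wed 1892:Mon 1896:Sat✓ 1904:Mon 1908:Sat✓ 1912:Thu 1916:Tue 1920:Sun 1924:Fri …(7 more)… 1956:Wed 1960:Mon 1964:Sat✓ 1968:Thu 1972:Tue 1976:Sun 1980:Fri 1984:Wed 1988:Mon 1992:Sat✓ 1996:Thu 2000:Tue 2004:Sun
Saturday: 1896, 1908, 1936, 1964, 1992 → 5.

5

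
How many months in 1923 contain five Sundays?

4

A month of length L has five Sundays iff its first Sunday is on day ≤ L−28 (so day 1–3 in a 31-day month, 1–2 in a 30-day month, day 1 in a leap February).
Checking each month of 1923: Jan starts Mon (31d); Feb starts Thu (28d); Mar starts Thu (31d); Apr starts Sun (30d) ✓; May starts Tue (31d); Jun starts Fri (30d); Jul starts Sun (31d) ✓; Aug starts Wed (31d); Sep starts Sat (30d) ✓; Oct starts Mon (31d); Nov starts Thu (30d); Dec starts Sat (31d) ✓.
Five-Sunday months: April, July, September, December → 4.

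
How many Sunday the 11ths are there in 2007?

Check the 11th of each month of 2007: Jan 11: Thu, Feb 11: Sun, Mar 11: Sun, Apr 11: Wed, May 11: Fri, Jun 11: Mon, Jul 11: Wed, Aug 11: Sat, Sep 11: Tue, Oct 11: Thu, Nov 11: Sun, Dec 11: Tue.
Sunday occurs in February, March, November — 3 months.

3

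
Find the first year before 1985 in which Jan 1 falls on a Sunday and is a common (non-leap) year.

1978

Jan 1 advances by 2 weekdays after a leap year and by 1 after a common year.
1985: Jan 1 is Tuesday.
1984: Sunday (leap)
1983: Saturday
1982: Friday
1981: Thursday
1980: Tuesday (leap)
1979: Monday
1978: Sunday
1978 begins on a Sunday and is a common year.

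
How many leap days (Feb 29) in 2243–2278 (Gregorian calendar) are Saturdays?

Leap years in 2243–2278: 9 of them.
Feb 29 weekday advances by 5 (mod 7) from one leap year to the next four years later (or differs when a century non-leap intervenes).
Leap-day weekdays: 2244:Thu 2248:Tue 2252:Sun 2256:Fri 2260:Wed 2264:Mon 2268:Sat✓ 2272:Thu 2276:Tue
Saturday: 2268 → 1.

1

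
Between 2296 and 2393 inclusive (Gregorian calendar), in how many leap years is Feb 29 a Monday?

Leap years in 2296–2393: 24 of them.
Feb 29 weekday advances by 5 (mod 7) from one leap year to the next four years later (or differs when a century non-leap intervenes).
Leap-day weekdays: 2296:Sat 2304:Mon✓ 2308:Sat 2312:Thu 2316:Tue 2320:Sun 2324:Fri 2328:Wed 2332:Mon✓ 2336:Sat 2340:Thu 2344:Tue 2348:Sun 2352:Fri 2356:Wed 2360:Mon✓ 2364:Sat 2368:Thu 2372:Tue 2376:Sun 2380:Fri 2384:Wed 2388:Mon✓ 2392:Sat
Monday: 2304, 2332, 2360, 2388 → 4.

4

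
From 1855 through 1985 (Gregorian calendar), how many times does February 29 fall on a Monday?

5

Leap years in 1855–1985: 32 of them.
Feb 29 weekday advances by 5 (mod 7) from one leap year to the next four years later (or differs when a century non-leap intervenes).
Leap-day weekdays: 1856:Fri 1860:Wed 1864:Mon✓ 1868:Sat 1872:Thu 1876:Tue 1880:Sun 1884:Fri 1888:Wed 1892:Mon✓ 1896:Sat 1904:Mon✓ 1908:Sat …(6 more)… 1936:Sat 1940:Thu 1944:Tue 1948:Sun 1952:Fri 1956:Wed 1960:Mon✓ 1964:Sat 1968:Thu 1972:Tue 1976:Sun 1980:Fri 1984:Wed
Monday: 1864, 1892, 1904, 1932, 1960 → 5.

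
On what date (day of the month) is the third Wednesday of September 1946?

18

September 1, 1946 is a Sunday, so the first Wednesday is the 4th.
The third Wednesday is 4 + 14 = 18.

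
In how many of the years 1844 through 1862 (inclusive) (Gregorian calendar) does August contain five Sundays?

9

August has 31 days; it has five Sundays when Sunday falls among the first (month-length − 28) days — i.e. when August 1 is one of Sunday/Saturday/Friday.
August 1 by year: 1844:Thu 1845:Fri✓ 1846:Sat✓ 1847:Sun✓ 1848:Tue 1849:Wed 1850:Thu 1851:Fri✓ 1852:Sun✓ 1853:Mon 1854:Tue 1855:Wed 1856:Fri✓ 1857:Sat✓ 1858:Sun✓ 1859:Mon 1860:Wed 1861:Thu 1862:Fri✓
Years with five Sundays: 1845, 1846, 1847, 1851, 1852, 1856, 1857, 1858, 1862 → 9.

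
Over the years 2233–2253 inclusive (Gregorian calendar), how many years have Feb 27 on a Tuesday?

3

Track Feb 27's weekday year by year (advancing +1, or +2 across a Feb 29):
  2233: Wed  2234: Thu (+1)  2235: Fri (+1)  2236: Sat (+1)  2237: Mon (+2)
  2238: Tue (+1) ✓  2239: Wed (+1)  2240: Thu (+1)  2241: Sat (+2)  2242: Sun (+1)
  2243: Mon (+1)  2244: Tue (+1) ✓  2245: Thu (+2)  2246: Fri (+1)  2247: Sat (+1)
  2248: Sun (+1)  2249: Tue (+2) ✓  2250: Wed (+1)  2251: Thu (+1)  2252: Fri (+1)
  2253: Sun (+2)
Tuesday years: 2238, 2244, 2249 — 3 in total.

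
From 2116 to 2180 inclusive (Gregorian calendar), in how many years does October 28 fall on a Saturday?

10

Track October 28's weekday year by year (advancing +1, or +2 across a Feb 29):
  2116: Wed  2117: Thu (+1)  2118: Fri (+1)  2119: Sat (+1) ✓  2120: Mon (+2)
  2121: Tue (+1)  2122: Wed (+1)  2123: Thu (+1)  2124: Sat (+2) ✓  2125: Sun (+1)
  2126: Mon (+1)  2127: Tue (+1)  2128: Thu (+2)  2129: Fri (+1)  … (37 more years) …
  2167: Wed (+1)  2168: Fri (+2)  2169: Sat (+1) ✓  2170: Sun (+1)  2171: Mon (+1)
  2172: Wed (+2)  2173: Thu (+1)  2174: Fri (+1)  2175: Sat (+1) ✓  2176: Mon (+2)
  2177: Tue (+1)  2178: Wed (+1)  2179: Thu (+1)  2180: Sat (+2) ✓
Saturday years: 2119, 2124, 2130, 2141, 2147, 2152, 2158, 2169, 2175, 2180 — 10 in total.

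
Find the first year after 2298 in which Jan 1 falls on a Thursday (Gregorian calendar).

2303

Jan 1 advances by 2 weekdays after a leap year and by 1 after a common year.
2298: Jan 1 is Saturday.
2299: Sunday
2300: Monday
2301: Tuesday
2302: Wednesday
2303: Thursday
2303 begins on a Thursday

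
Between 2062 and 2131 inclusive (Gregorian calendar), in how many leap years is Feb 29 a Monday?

Leap years in 2062–2131: 16 of them.
Feb 29 weekday advances by 5 (mod 7) from one leap year to the next four years later (or differs when a century non-leap intervenes).
Leap-day weekdays: 2064:Fri 2068:Wed 2072:Mon✓ 2076:Sat 2080:Thu 2084:Tue 2088:Sun 2092:Fri 2096:Wed 2104:Fri 2108:Wed 2112:Mon✓ 2116:Sat 2120:Thu 2124:Tue 2128:Sun
Monday: 2072, 2112 → 2.

2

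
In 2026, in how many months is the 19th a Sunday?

2

Check the 19th of each month of 2026: Jan 19: Mon, Feb 19: Thu, Mar 19: Thu, Apr 19: Sun, May 19: Tue, Jun 19: Fri, Jul 19: Sun, Aug 19: Wed, Sep 19: Sat, Oct 19: Mon, Nov 19: Thu, Dec 19: Sat.
Sunday occurs in April, July — 2 months.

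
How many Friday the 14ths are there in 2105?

Check the 14th of each month of 2105: Jan 14: Wed, Feb 14: Sat, Mar 14: Sat, Apr 14: Tue, May 14: Thu, Jun 14: Sun, Jul 14: Tue, Aug 14: Fri, Sep 14: Mon, Oct 14: Wed, Nov 14: Sat, Dec 14: Mon.
Friday occurs in August — 1 month.

1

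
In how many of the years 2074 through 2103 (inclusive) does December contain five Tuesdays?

12

December has 31 days; it has five Tuesdays when Tuesday falls among the first (month-length − 28) days — i.e. when December 1 is one of Tuesday/Monday/Sunday.
December 1 by year: 2074:Sat 2075:Sun✓ 2076:Tue✓ 2077:Wed 2078:Thu 2079:Fri 2080:Sun✓ 2081:Mon✓ 2082:Tue✓ 2083:Wed 2084:Fri 2085:Sat 2086:Sun✓ 2087:Mon✓ 2088:Wed 2089:Thu 2090:Fri 2091:Sat 2092:Mon✓ 2093:Tue✓ 2094:Wed 2095:Thu 2096:Sat 2097:Sun✓ 2098:Mon✓ 2099:Tue✓ 2100:Wed 2101:Thu 2102:Fri 2103:Sat
Years with five Tuesdays: 2075, 2076, 2080, 2081, 2082, 2086, 2087, 2092, 2093, 2097, 2098, 2099 → 12.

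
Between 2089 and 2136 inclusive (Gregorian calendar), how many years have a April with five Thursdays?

14

April has 30 days; it has five Thursdays when Thursday falls among the first (month-length − 28) days — i.e. when April 1 is one of Thursday/Wednesday.
April 1 by year: 2089:Fri 2090:Sat 2091:Sun 2092:Tue 2093:Wed✓ 2094:Thu✓ 2095:Fri 2096:Sun 2097:Mon 2098:Tue 2099:Wed✓ 2100:Thu✓ 2101:Fri 2102:Sat 2103:Sun …(18 more)… 2122:Wed✓ 2123:Thu✓ 2124:Sat 2125:Sun 2126:Mon 2127:Tue 2128:Thu✓ 2129:Fri 2130:Sat 2131:Sun 2132:Tue 2133:Wed✓ 2134:Thu✓ 2135:Fri 2136:Sun
Years with five Thursdays: 2093, 2094, 2099, 2100, 2105, 2106, 2111, 2116, 2117, 2122, 2123, 2128, 2133, 2134 → 14.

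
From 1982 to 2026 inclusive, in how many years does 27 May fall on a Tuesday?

6

Track 27 May's weekday year by year (advancing +1, or +2 across a Feb 29):
  1982: Thu  1983: Fri (+1)  1984: Sun (+2)  1985: Mon (+1)  1986: Tue (+1) ✓
  1987: Wed (+1)  1988: Fri (+2)  1989: Sat (+1)  1990: Sun (+1)  1991: Mon (+1)
  1992: Wed (+2)  1993: Thu (+1)  1994: Fri (+1)  1995: Sat (+1)  … (17 more years) …
  2013: Mon (+1)  2014: Tue (+1) ✓  2015: Wed (+1)  2016: Fri (+2)  2017: Sat (+1)
  2018: Sun (+1)  2019: Mon (+1)  2020: Wed (+2)  2021: Thu (+1)  2022: Fri (+1)
  2023: Sat (+1)  2024: Mon (+2)  2025: Tue (+1) ✓  2026: Wed (+1)
Tuesday years: 1986, 1997, 2003, 2008, 2014, 2025 — 6 in total.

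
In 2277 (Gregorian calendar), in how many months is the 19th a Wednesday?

2

Check the 19th of each month of 2277: Jan 19: Fri, Feb 19: Mon, Mar 19: Mon, Apr 19: Thu, May 19: Sat, Jun 19: Tue, Jul 19: Thu, Aug 19: Sun, Sep 19: Wed, Oct 19: Fri, Nov 19: Mon, Dec 19: Wed.
Wednesday occurs in September, December — 2 months.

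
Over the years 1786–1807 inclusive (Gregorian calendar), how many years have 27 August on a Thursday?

4

Track 27 August's weekday year by year (advancing +1, or +2 across a Feb 29):
  1786: Sun  1787: Mon (+1)  1788: Wed (+2)  1789: Thu (+1) ✓  1790: Fri (+1)
  1791: Sat (+1)  1792: Mon (+2)  1793: Tue (+1)  1794: Wed (+1)  1795: Thu (+1) ✓
  1796: Sat (+2)  1797: Sun (+1)  1798: Mon (+1)  1799: Tue (+1)  1800: Wed (+1)
  1801: Thu (+1) ✓  1802: Fri (+1)  1803: Sat (+1)  1804: Mon (+2)  1805: Tue (+1)
  1806: Wed (+1)  1807: Thu (+1) ✓
Thursday years: 1789, 1795, 1801, 1807 — 4 in total.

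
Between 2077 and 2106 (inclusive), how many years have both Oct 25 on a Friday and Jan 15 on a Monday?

Check each year's weekday for Oct 25 and Jan 15:
  2077: Mon/Fri  2078: Tue/Sat  2079: Wed/Sun  2080: Fri/Mon ✓  2081: Sat/Wed  2082: Sun/Thu  2083: Mon/Fri  2084: Wed/Sat  2085: Thu/Mon  2086: Fri/Tue  2087: Sat/Wed  2088: Mon/Thu  2089: Tue/Sat  2090: Wed/Sun  2091: Thu/Mon  2092: Sat/Tue  2093: Sun/Thu  2094: Mon/Fri  2095: Tue/Sat  2096: Thu/Sun  2097: Fri/Tue  2098: Sat/Wed  2099: Sun/Thu  2100: Mon/Fri  2101: Tue/Sat  2102: Wed/Sun  2103: Thu/Mon  2104: Sat/Tue  2105: Sun/Thu  2106: Mon/Fri
Both conditions hold in: 2080 — 1.

1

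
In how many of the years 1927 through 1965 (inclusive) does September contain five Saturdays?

11

September has 30 days; it has five Saturdays when Saturday falls among the first (month-length − 28) days — i.e. when September 1 is one of Saturday/Friday.
September 1 by year: 1927:Thu 1928:Sat✓ 1929:Sun 1930:Mon 1931:Tue 1932:Thu 1933:Fri✓ 1934:Sat✓ 1935:Sun 1936:Tue 1937:Wed 1938:Thu 1939:Fri✓ 1940:Sun 1941:Mon …(9 more)… 1951:Sat✓ 1952:Mon 1953:Tue 1954:Wed 1955:Thu 1956:Sat✓ 1957:Sun 1958:Mon 1959:Tue 1960:Thu 1961:Fri✓ 1962:Sat✓ 1963:Sun 1964:Tue 1965:Wed
Years with five Saturdays: 1928, 1933, 1934, 1939, 1944, 1945, 1950, 1951, 1956, 1961, 1962 → 11.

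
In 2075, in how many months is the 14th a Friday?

Check the 14th of each month of 2075: Jan 14: Mon, Feb 14: Thu, Mar 14: Thu, Apr 14: Sun, May 14: Tue, Jun 14: Fri, Jul 14: Sun, Aug 14: Wed, Sep 14: Sat, Oct 14: Mon, Nov 14: Thu, Dec 14: Sat.
Friday occurs in June — 1 month.

1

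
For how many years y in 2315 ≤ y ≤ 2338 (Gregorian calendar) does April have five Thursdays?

7

April has 30 days; it has five Thursdays when Thursday falls among the first (month-length − 28) days — i.e. when April 1 is one of Thursday/Wednesday.
April 1 by year: 2315:Thu✓ 2316:Sat 2317:Sun 2318:Mon 2319:Tue 2320:Thu✓ 2321:Fri 2322:Sat 2323:Sun 2324:Tue 2325:Wed✓ 2326:Thu✓ 2327:Fri 2328:Sun 2329:Mon 2330:Tue 2331:Wed✓ 2332:Fri 2333:Sat 2334:Sun 2335:Mon 2336:Wed✓ 2337:Thu✓ 2338:Fri
Years with five Thursdays: 2315, 2320, 2325, 2326, 2331, 2336, 2337 → 7.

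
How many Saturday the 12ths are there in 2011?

Check the 12th of each month of 2011: Jan 12: Wed, Feb 12: Sat, Mar 12: Sat, Apr 12: Tue, May 12: Thu, Jun 12: Sun, Jul 12: Tue, Aug 12: Fri, Sep 12: Mon, Oct 12: Wed, Nov 12: Sat, Dec 12: Mon.
Saturday occurs in February, March, November — 3 months.

3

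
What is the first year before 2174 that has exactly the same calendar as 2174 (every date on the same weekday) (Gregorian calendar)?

Two years share a calendar iff Jan 1 falls on the same weekday and both are leap or both are common. 2174: Jan 1 is Saturday, common year.
2173: Jan 1 Friday, common
2172: Jan 1 Wednesday, leap
2171: Jan 1 Tuesday, common
2170: Jan 1 Monday, common
2169: Jan 1 Sunday, common
2168: Jan 1 Friday, leap
2167: Jan 1 Thursday, common
2166: Jan 1 Wednesday, common
2165: Jan 1 Tuesday, common
2164: Jan 1 Sunday, leap
2163: Jan 1 Saturday, common
2163 matches on both conditions.

2163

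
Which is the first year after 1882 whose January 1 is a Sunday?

Jan 1 advances by 2 weekdays after a leap year and by 1 after a common year.
1882: Jan 1 is Sunday.
1883: Monday
1884: Tuesday (leap)
1885: Thursday
1886: Friday
1887: Saturday
1888: Sunday (leap)
1888 begins on a Sunday

1888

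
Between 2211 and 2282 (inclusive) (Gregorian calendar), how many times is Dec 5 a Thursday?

Track Dec 5's weekday year by year (advancing +1, or +2 across a Feb 29):
  2211: Thu ✓  2212: Sat (+2)  2213: Sun (+1)  2214: Mon (+1)  2215: Tue (+1)
  2216: Thu (+2) ✓  2217: Fri (+1)  2218: Sat (+1)  2219: Sun (+1)  2220: Tue (+2)
  2221: Wed (+1)  2222: Thu (+1) ✓  2223: Fri (+1)  2224: Sun (+2)  … (44 more years) …
  2269: Sun (+1)  2270: Mon (+1)  2271: Tue (+1)  2272: Thu (+2) ✓  2273: Fri (+1)
  2274: Sat (+1)  2275: Sun (+1)  2276: Tue (+2)  2277: Wed (+1)  2278: Thu (+1) ✓
  2279: Fri (+1)  2280: Sun (+2)  2281: Mon (+1)  2282: Tue (+1)
Thursday years: 2211, 2216, 2222, 2233, 2239, 2244, 2250, 2261, 2267, 2272, 2278 — 11 in total.

11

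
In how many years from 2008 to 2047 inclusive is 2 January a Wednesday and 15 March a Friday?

Check each year's weekday for 2 January and 15 March:
  2008: Wed/Sat  2009: Fri/Sun  2010: Sat/Mon  2011: Sun/Tue  2012: Mon/Thu  2013: Wed/Fri ✓  2014: Thu/Sat  2015: Fri/Sun  2016: Sat/Tue  2017: Mon/Wed  2018: Tue/Thu  2019: Wed/Fri ✓  2020: Thu/Sun  2021: Sat/Mon  …(12 more)…  2034: Mon/Wed  2035: Tue/Thu  2036: Wed/Sat  2037: Fri/Sun  2038: Sat/Mon  2039: Sun/Tue  2040: Mon/Thu  2041: Wed/Fri ✓  2042: Thu/Sat  2043: Fri/Sun  2044: Sat/Tue  2045: Mon/Wed  2046: Tue/Thu  2047: Wed/Fri ✓
Both conditions hold in: 2013, 2019, 2030, 2041, 2047 — 5.

5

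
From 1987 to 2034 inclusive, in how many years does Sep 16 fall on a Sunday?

6

Track Sep 16's weekday year by year (advancing +1, or +2 across a Feb 29):
  1987: Wed  1988: Fri (+2)  1989: Sat (+1)  1990: Sun (+1) ✓  1991: Mon (+1)
  1992: Wed (+2)  1993: Thu (+1)  1994: Fri (+1)  1995: Sat (+1)  1996: Mon (+2)
  1997: Tue (+1)  1998: Wed (+1)  1999: Thu (+1)  2000: Sat (+2)  … (20 more years) …
  2021: Thu (+1)  2022: Fri (+1)  2023: Sat (+1)  2024: Mon (+2)  2025: Tue (+1)
  2026: Wed (+1)  2027: Thu (+1)  2028: Sat (+2)  2029: Sun (+1) ✓  2030: Mon (+1)
  2031: Tue (+1)  2032: Thu (+2)  2033: Fri (+1)  2034: Sat (+1)
Sunday years: 1990, 2001, 2007, 2012, 2018, 2029 — 6 in total.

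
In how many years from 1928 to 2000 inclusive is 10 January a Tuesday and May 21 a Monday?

Check each year's weekday for 10 January and May 21:
  1928: Tue/Mon ✓  1929: Thu/Tue  1930: Fri/Wed  1931: Sat/Thu  1932: Sun/Sat  1933: Tue/Sun  1934: Wed/Mon  1935: Thu/Tue  1936: Fri/Thu  1937: Sun/Fri  1938: Mon/Sat  1939: Tue/Sun  1940: Wed/Tue  1941: Fri/Wed  …(45 more)…  1987: Sat/Thu  1988: Sun/Sat  1989: Tue/Sun  1990: Wed/Mon  1991: Thu/Tue  1992: Fri/Thu  1993: Sun/Fri  1994: Mon/Sat  1995: Tue/Sun  1996: Wed/Tue  1997: Fri/Wed  1998: Sat/Thu  1999: Sun/Fri  2000: Mon/Sun
Both conditions hold in: 1928, 1956, 1984 — 3.

3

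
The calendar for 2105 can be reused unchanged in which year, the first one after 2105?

Two years share a calendar iff Jan 1 falls on the same weekday and both are leap or both are common. 2105: Jan 1 is Thursday, common year.
2106: Jan 1 Friday, common
2107: Jan 1 Saturday, common
2108: Jan 1 Sunday, leap
2109: Jan 1 Tuesday, common
2110: Jan 1 Wednesday, common
2111: Jan 1 Thursday, common
2111 matches on both conditions.

2111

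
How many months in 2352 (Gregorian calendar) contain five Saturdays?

4

A month of length L has five Saturdays iff its first Saturday is on day ≤ L−28 (so day 1–3 in a 31-day month, 1–2 in a 30-day month, day 1 in a leap February).
Checking each month of 2352: Jan starts Tue (31d); Feb starts Fri (29d); Mar starts Sat (31d) ✓; Apr starts Tue (30d); May starts Thu (31d) ✓; Jun starts Sun (30d); Jul starts Tue (31d); Aug starts Fri (31d) ✓; Sep starts Mon (30d); Oct starts Wed (31d); Nov starts Sat (30d) ✓; Dec starts Mon (31d).
Five-Saturday months: March, May, August, November → 4.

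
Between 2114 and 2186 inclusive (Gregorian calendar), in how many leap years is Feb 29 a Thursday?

3

Leap years in 2114–2186: 18 of them.
Feb 29 weekday advances by 5 (mod 7) from one leap year to the next four years later (or differs when a century non-leap intervenes).
Leap-day weekdays: 2116:Sat 2120:Thu✓ 2124:Tue 2128:Sun 2132:Fri 2136:Wed 2140:Mon 2144:Sat 2148:Thu✓ 2152:Tue 2156:Sun 2160:Fri 2164:Wed 2168:Mon 2172:Sat 2176:Thu✓ 2180:Tue 2184:Sun
Thursday: 2120, 2148, 2176 → 3.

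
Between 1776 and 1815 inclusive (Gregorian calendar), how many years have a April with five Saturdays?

11

April has 30 days; it has five Saturdays when Saturday falls among the first (month-length − 28) days — i.e. when April 1 is one of Saturday/Friday.
April 1 by year: 1776:Mon 1777:Tue 1778:Wed 1779:Thu 1780:Sat✓ 1781:Sun 1782:Mon 1783:Tue 1784:Thu 1785:Fri✓ 1786:Sat✓ 1787:Sun 1788:Tue 1789:Wed 1790:Thu …(10 more)… 1801:Wed 1802:Thu 1803:Fri✓ 1804:Sun 1805:Mon 1806:Tue 1807:Wed 1808:Fri✓ 1809:Sat✓ 1810:Sun 1811:Mon 1812:Wed 1813:Thu 1814:Fri✓ 1815:Sat✓
Years with five Saturdays: 1780, 1785, 1786, 1791, 1796, 1797, 1803, 1808, 1809, 1814, 1815 → 11.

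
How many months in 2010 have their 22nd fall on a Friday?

Check the 22nd of each month of 2010: Jan 22: Fri, Feb 22: Mon, Mar 22: Mon, Apr 22: Thu, May 22: Sat, Jun 22: Tue, Jul 22: Thu, Aug 22: Sun, Sep 22: Wed, Oct 22: Fri, Nov 22: Mon, Dec 22: Wed.
Friday occurs in January, October — 2 months.

2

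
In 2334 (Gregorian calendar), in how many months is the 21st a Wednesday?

Check the 21st of each month of 2334: Jan 21: Sun, Feb 21: Wed, Mar 21: Wed, Apr 21: Sat, May 21: Mon, Jun 21: Thu, Jul 21: Sat, Aug 21: Tue, Sep 21: Fri, Oct 21: Sun, Nov 21: Wed, Dec 21: Fri.
Wednesday occurs in February, March, November — 3 months.

3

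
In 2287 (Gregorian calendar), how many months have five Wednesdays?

4

A month of length L has five Wednesdays iff its first Wednesday is on day ≤ L−28 (so day 1–3 in a 31-day month, 1–2 in a 30-day month, day 1 in a leap February).
Checking each month of 2287: Jan starts Sat (31d); Feb starts Tue (28d); Mar starts Tue (31d) ✓; Apr starts Fri (30d); May starts Sun (31d); Jun starts Wed (30d) ✓; Jul starts Fri (31d); Aug starts Mon (31d) ✓; Sep starts Thu (30d); Oct starts Sat (31d); Nov starts Tue (30d) ✓; Dec starts Thu (31d).
Five-Wednesday months: March, June, August, November → 4.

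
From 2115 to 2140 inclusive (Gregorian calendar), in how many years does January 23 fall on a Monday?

Track January 23's weekday year by year (advancing +1, or +2 across a Feb 29):
  2115: Wed  2116: Thu (+1)  2117: Sat (+2)  2118: Sun (+1)  2119: Mon (+1) ✓
  2120: Tue (+1)  2121: Thu (+2)  2122: Fri (+1)  2123: Sat (+1)  2124: Sun (+1)
  2125: Tue (+2)  2126: Wed (+1)  2127: Thu (+1)  2128: Fri (+1)  2129: Sun (+2)
  2130: Mon (+1) ✓  2131: Tue (+1)  2132: Wed (+1)  2133: Fri (+2)  2134: Sat (+1)
  2135: Sun (+1)  2136: Mon (+1) ✓  2137: Wed (+2)  2138: Thu (+1)  2139: Fri (+1)
  2140: Sat (+1)
Monday years: 2119, 2130, 2136 — 3 in total.

3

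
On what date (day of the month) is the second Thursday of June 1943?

June 1, 1943 is a Tuesday, so the first Thursday is the 3rd.
The second Thursday is 3 + 7 = 10.

10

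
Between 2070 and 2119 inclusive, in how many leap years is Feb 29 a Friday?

Leap years in 2070–2119: 11 of them.
Feb 29 weekday advances by 5 (mod 7) from one leap year to the next four years later (or differs when a century non-leap intervenes).
Leap-day weekdays: 2072:Mon 2076:Sat 2080:Thu 2084:Tue 2088:Sun 2092:Fri✓ 2096:Wed 2104:Fri✓ 2108:Wed 2112:Mon 2116:Sat
Friday: 2092, 2104 → 2.

2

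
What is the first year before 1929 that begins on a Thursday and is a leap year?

1920

Jan 1 advances by 2 weekdays after a leap year and by 1 after a common year.
1929: Jan 1 is Tuesday.
1928: Sunday (leap)
1927: Saturday
1926: Friday
1925: Thursday
1924: Tuesday (leap)
1923: Monday
1922: Sunday
1921: Saturday
1920: Thursday (leap)
1920 begins on a Thursday and is a leap year.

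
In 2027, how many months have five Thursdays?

4

A month of length L has five Thursdays iff its first Thursday is on day ≤ L−28 (so day 1–3 in a 31-day month, 1–2 in a 30-day month, day 1 in a leap February).
Checking each month of 2027: Jan starts Fri (31d); Feb starts Mon (28d); Mar starts Mon (31d); Apr starts Thu (30d) ✓; May starts Sat (31d); Jun starts Tue (30d); Jul starts Thu (31d) ✓; Aug starts Sun (31d); Sep starts Wed (30d) ✓; Oct starts Fri (31d); Nov starts Mon (30d); Dec starts Wed (31d) ✓.
Five-Thursday months: April, July, September, December → 4.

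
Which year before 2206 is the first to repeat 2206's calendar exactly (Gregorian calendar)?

Two years share a calendar iff Jan 1 falls on the same weekday and both are leap or both are common. 2206: Jan 1 is Wednesday, common year.
2205: Jan 1 Tuesday, common
2204: Jan 1 Sunday, leap
2203: Jan 1 Saturday, common
2202: Jan 1 Friday, common
2201: Jan 1 Thursday, common
2200: Jan 1 Wednesday, common
2200 matches on both conditions.

2200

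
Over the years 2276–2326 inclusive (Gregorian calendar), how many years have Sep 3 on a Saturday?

7

Track Sep 3's weekday year by year (advancing +1, or +2 across a Feb 29):
  2276: Sun  2277: Mon (+1)  2278: Tue (+1)  2279: Wed (+1)  2280: Fri (+2)
  2281: Sat (+1) ✓  2282: Sun (+1)  2283: Mon (+1)  2284: Wed (+2)  2285: Thu (+1)
  2286: Fri (+1)  2287: Sat (+1) ✓  2288: Mon (+2)  2289: Tue (+1)  … (23 more years) …
  2313: Wed (+1)  2314: Thu (+1)  2315: Fri (+1)  2316: Sun (+2)  2317: Mon (+1)
  2318: Tue (+1)  2319: Wed (+1)  2320: Fri (+2)  2321: Sat (+1) ✓  2322: Sun (+1)
  2323: Mon (+1)  2324: Wed (+2)  2325: Thu (+1)  2326: Fri (+1)
Saturday years: 2281, 2287, 2292, 2298, 2304, 2310, 2321 — 7 in total.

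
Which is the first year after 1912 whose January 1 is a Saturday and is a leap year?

Jan 1 advances by 2 weekdays after a leap year and by 1 after a common year.
1912: Jan 1 is Monday (leap).
1913: Wednesday
1914: Thursday
1915: Friday
1916: Saturday (leap)
1916 begins on a Saturday and is a leap year.

1916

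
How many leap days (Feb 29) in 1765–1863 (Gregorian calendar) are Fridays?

3

Leap years in 1765–1863: 23 of them.
Feb 29 weekday advances by 5 (mod 7) from one leap year to the next four years later (or differs when a century non-leap intervenes).
Leap-day weekdays: 1768:Mon 1772:Sat 1776:Thu 1780:Tue 1784:Sun 1788:Fri✓ 1792:Wed 1796:Mon 1804:Wed 1808:Mon 1812:Sat 1816:Thu 1820:Tue 1824:Sun 1828:Fri✓ 1832:Wed 1836:Mon 1840:Sat 1844:Thu 1848:Tue 1852:Sun 1856:Fri✓ 1860:Wed
Friday: 1788, 1828, 1856 → 3.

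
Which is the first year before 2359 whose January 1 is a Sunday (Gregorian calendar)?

2356

Jan 1 advances by 2 weekdays after a leap year and by 1 after a common year.
2359: Jan 1 is Thursday.
2358: Wednesday
2357: Tuesday
2356: Sunday (leap)
2356 begins on a Sunday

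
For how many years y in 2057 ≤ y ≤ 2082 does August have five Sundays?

11

August has 31 days; it has five Sundays when Sunday falls among the first (month-length − 28) days — i.e. when August 1 is one of Sunday/Saturday/Friday.
August 1 by year: 2057:Wed 2058:Thu 2059:Fri✓ 2060:Sun✓ 2061:Mon 2062:Tue 2063:Wed 2064:Fri✓ 2065:Sat✓ 2066:Sun✓ 2067:Mon 2068:Wed 2069:Thu 2070:Fri✓ 2071:Sat✓ 2072:Mon 2073:Tue 2074:Wed 2075:Thu 2076:Sat✓ 2077:Sun✓ 2078:Mon 2079:Tue 2080:Thu 2081:Fri✓ 2082:Sat✓
Years with five Sundays: 2059, 2060, 2064, 2065, 2066, 2070, 2071, 2076, 2077, 2081, 2082 → 11.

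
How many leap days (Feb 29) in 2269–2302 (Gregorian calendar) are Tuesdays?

1

Leap years in 2269–2302: 7 of them.
Feb 29 weekday advances by 5 (mod 7) from one leap year to the next four years later (or differs when a century non-leap intervenes).
Leap-day weekdays: 2272:Thu 2276:Tue✓ 2280:Sun 2284:Fri 2288:Wed 2292:Mon 2296:Sat
Tuesday: 2276 → 1.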